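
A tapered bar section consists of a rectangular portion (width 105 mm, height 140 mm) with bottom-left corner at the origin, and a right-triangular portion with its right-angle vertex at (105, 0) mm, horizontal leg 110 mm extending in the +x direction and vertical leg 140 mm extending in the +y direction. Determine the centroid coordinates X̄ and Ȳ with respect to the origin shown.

Part | A | x̄ᵢ | ȳᵢ | A·x̄ᵢ | A·ȳᵢ
rectangular portion | 14700.00 | 52.50 | 70.00 | 771750.00 | 1029000.00
triangular portion | 7700.00 | 141.67 | 46.67 | 1090833.33 | 359333.33
Σ | 22400.00 |  |  | 1862583.33 | 1388333.33
X̄ = 1862583.33 / 22400.00 = 83.15 mm
Ȳ = 1388333.33 / 22400.00 = 61.98 mm

X̄ = 83.15 mm, Ȳ = 61.98 mm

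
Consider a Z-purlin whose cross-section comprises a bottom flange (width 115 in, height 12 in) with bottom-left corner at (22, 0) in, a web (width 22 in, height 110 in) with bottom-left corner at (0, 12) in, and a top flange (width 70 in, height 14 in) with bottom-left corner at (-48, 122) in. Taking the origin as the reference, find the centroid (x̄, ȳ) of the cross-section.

bottom flange: A = 115 × 12 = 1380.00, centroid at (79.50, 6.00).
web: A = 22 × 110 = 2420.00, centroid at (11.00, 67.00).
top flange: A = 70 × 14 = 980.00, centroid at (-13.00, 129.00).
ΣA = 4780.00 in², ΣAx̄ = 123590.00 in³, ΣAȳ = 296840.00 in³.
x̄ = 123590.00/4780.00 = 25.86 in; ȳ = 296840.00/4780.00 = 62.10 in.

x̄ = 25.86 in, ȳ = 62.10 in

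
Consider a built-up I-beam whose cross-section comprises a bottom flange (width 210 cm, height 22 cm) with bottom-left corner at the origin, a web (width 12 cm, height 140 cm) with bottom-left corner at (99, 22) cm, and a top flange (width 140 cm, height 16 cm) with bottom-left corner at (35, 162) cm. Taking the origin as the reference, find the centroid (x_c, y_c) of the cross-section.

bottom flange: A = 210 × 22 = 4620.00, centroid at (105.00, 11.00).
web: A = 12 × 140 = 1680.00, centroid at (105.00, 92.00).
top flange: A = 140 × 16 = 2240.00, centroid at (105.00, 170.00).
ΣA = 8540.00 cm²
ΣAx_c = (4620.00)(105.00) + (1680.00)(105.00) + (2240.00)(105.00) = 896700.00 cm³
ΣAy_c = (4620.00)(11.00) + (1680.00)(92.00) + (2240.00)(170.00) = 586180.00 cm³
x_c = 896700.00 / 8540.00 = 105.00 cm
y_c = 586180.00 / 8540.00 = 68.64 cm

x_c = 105.00 cm, y_c = 68.64 cm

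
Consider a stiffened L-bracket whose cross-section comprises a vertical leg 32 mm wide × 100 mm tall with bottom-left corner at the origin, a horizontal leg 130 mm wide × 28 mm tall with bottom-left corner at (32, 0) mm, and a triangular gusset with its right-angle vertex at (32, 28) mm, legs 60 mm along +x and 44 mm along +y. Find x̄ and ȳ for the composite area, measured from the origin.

x̄ = 57.96 mm, ȳ = 32.75 mm

Part | A | x̄ᵢ | ȳᵢ | A·x̄ᵢ | A·ȳᵢ
vertical leg | 3200.00 | 16.00 | 50.00 | 51200.00 | 160000.00
horizontal leg | 3640.00 | 97.00 | 14.00 | 353080.00 | 50960.00
gusset | 1320.00 | 52.00 | 42.67 | 68640.00 | 56320.00
Σ | 8160.00 |  |  | 472920.00 | 267280.00
x̄ = 472920.00 / 8160.00 = 57.96 mm
ȳ = 267280.00 / 8160.00 = 32.75 mm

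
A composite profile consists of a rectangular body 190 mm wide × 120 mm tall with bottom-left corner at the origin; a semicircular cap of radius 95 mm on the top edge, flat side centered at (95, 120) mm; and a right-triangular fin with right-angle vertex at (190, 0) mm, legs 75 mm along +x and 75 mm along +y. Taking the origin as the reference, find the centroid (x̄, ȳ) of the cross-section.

x̄ = 103.48 mm, ȳ = 93.27 mm

Part | A | x̄ᵢ | ȳᵢ | A·x̄ᵢ | A·ȳᵢ
rectangular body | 22800.00 | 95.00 | 60.00 | 2166000.00 | 1368000.00
semicircular top | 14176.44 | 95.00 | 160.32 | 1346761.50 | 2272755.76
triangular fin | 2812.50 | 215.00 | 25.00 | 604687.50 | 70312.50
Σ | 39788.94 |  |  | 4117449.00 | 3711068.26
x̄ = 4117449.00 / 39788.94 = 103.48 mm
ȳ = 3711068.26 / 39788.94 = 93.27 mm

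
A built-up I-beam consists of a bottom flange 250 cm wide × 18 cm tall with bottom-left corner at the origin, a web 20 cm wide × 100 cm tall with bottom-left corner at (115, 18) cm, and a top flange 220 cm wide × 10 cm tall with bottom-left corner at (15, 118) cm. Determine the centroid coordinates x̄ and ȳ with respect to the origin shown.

bottom flange: A = 250 × 18 = 4500.00, centroid at (125.00, 9.00).
web: A = 20 × 100 = 2000.00, centroid at (125.00, 68.00).
top flange: A = 220 × 10 = 2200.00, centroid at (125.00, 123.00).
ΣA = 8700.00 cm²
ΣAx̄ = (4500.00)(125.00) + (2000.00)(125.00) + (2200.00)(125.00) = 1087500.00 cm³
ΣAȳ = (4500.00)(9.00) + (2000.00)(68.00) + (2200.00)(123.00) = 447100.00 cm³
x̄ = 1087500.00 / 8700.00 = 125.00 cm
ȳ = 447100.00 / 8700.00 = 51.39 cm

x̄ = 125.00 cm, ȳ = 51.39 cm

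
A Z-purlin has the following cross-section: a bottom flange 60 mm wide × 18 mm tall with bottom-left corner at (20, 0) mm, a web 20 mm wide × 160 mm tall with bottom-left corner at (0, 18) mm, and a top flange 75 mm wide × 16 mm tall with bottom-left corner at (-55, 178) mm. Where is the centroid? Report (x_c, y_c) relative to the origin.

Part | A | x̄ᵢ | ȳᵢ | A·x̄ᵢ | A·ȳᵢ
bottom flange | 1080.00 | 50.00 | 9.00 | 54000.00 | 9720.00
web | 3200.00 | 10.00 | 98.00 | 32000.00 | 313600.00
top flange | 1200.00 | -17.50 | 186.00 | -21000.00 | 223200.00
Σ | 5480.00 |  |  | 65000.00 | 546520.00
x_c = 65000.00 / 5480.00 = 11.86 mm
y_c = 546520.00 / 5480.00 = 99.73 mm

x_c = 11.86 mm, y_c = 99.73 mm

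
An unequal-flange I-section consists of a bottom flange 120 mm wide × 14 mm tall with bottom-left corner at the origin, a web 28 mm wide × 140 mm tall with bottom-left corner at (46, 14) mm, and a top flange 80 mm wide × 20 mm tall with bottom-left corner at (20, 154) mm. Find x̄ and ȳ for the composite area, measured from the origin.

Part | A | x̄ᵢ | ȳᵢ | A·x̄ᵢ | A·ȳᵢ
bottom flange | 1680.00 | 60.00 | 7.00 | 100800.00 | 11760.00
web | 3920.00 | 60.00 | 84.00 | 235200.00 | 329280.00
top flange | 1600.00 | 60.00 | 164.00 | 96000.00 | 262400.00
Σ | 7200.00 |  |  | 432000.00 | 603440.00
x̄ = 432000.00 / 7200.00 = 60.00 mm
ȳ = 603440.00 / 7200.00 = 83.81 mm

x̄ = 60.00 mm, ȳ = 83.81 mm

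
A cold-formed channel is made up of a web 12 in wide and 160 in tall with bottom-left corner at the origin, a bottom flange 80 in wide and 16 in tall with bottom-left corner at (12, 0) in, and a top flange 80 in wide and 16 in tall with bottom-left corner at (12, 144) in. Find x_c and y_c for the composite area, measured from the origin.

web: A = 12 × 160 = 1920.00, centroid at (6.00, 80.00).
bottom flange: A = 80 × 16 = 1280.00, centroid at (52.00, 8.00).
top flange: A = 80 × 16 = 1280.00, centroid at (52.00, 152.00).
ΣA = 4480.00 in²
ΣAx_c = (1920.00)(6.00) + (1280.00)(52.00) + (1280.00)(52.00) = 144640.00 in³
ΣAy_c = (1920.00)(80.00) + (1280.00)(8.00) + (1280.00)(152.00) = 358400.00 in³
x_c = 144640.00 / 4480.00 = 32.29 in
y_c = 358400.00 / 4480.00 = 80.00 in

x_c = 32.29 in, y_c = 80.00 in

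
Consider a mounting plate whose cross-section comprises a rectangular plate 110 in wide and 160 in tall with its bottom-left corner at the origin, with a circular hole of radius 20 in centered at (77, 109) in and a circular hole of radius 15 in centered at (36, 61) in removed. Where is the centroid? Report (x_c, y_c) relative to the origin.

plate: A = 110 × 160 = 17600.00, centroid at (55.00, 80.00).
hole 1: A = −π·20² = -1256.64, centroid at (77.00, 109.00).
hole 2: A = −π·15² = -706.86, centroid at (36.00, 61.00).
ΣA = 15636.50 in²
ΣAx_c = (17600.00)(55.00) + (-1256.64)(77.00) + (-706.86)(36.00) = 845792.05 in³
ΣAy_c = (17600.00)(80.00) + (-1256.64)(109.00) + (-706.86)(61.00) = 1227908.20 in³
x_c = 845792.05 / 15636.50 = 54.09 in
y_c = 1227908.20 / 15636.50 = 78.53 in

x_c = 54.09 in, y_c = 78.53 in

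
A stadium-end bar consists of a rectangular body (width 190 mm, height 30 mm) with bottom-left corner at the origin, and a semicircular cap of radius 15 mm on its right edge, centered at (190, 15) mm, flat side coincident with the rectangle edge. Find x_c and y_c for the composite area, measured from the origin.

x_c = 100.92 mm, y_c = 15.00 mm

Part | A | x̄ᵢ | ȳᵢ | A·x̄ᵢ | A·ȳᵢ
rectangular body | 5700.00 | 95.00 | 15.00 | 541500.00 | 85500.00
semicircular end | 353.43 | 196.37 | 15.00 | 69401.54 | 5301.44
Σ | 6053.43 |  |  | 610901.54 | 90801.44
x_c = 610901.54 / 6053.43 = 100.92 mm
y_c = 90801.44 / 6053.43 = 15.00 mm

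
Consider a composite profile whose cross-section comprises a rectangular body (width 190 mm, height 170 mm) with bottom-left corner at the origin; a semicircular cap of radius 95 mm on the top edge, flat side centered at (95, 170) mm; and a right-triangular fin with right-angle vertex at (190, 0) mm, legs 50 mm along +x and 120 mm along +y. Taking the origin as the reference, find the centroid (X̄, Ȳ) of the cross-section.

rectangular body: A = 190 × 170 = 32300.00, centroid at (95.00, 85.00).
semicircular top: A = ½π·95² = 14176.44, centroid at (95.00, 210.32).
triangular fin: A = ½·50·120 = 3000.00, centroid at (206.67, 40.00).
ΣA = 49476.44 mm², ΣAX̄ = 5035261.50 mm³, ΣAȲ = 5847077.60 mm³.
X̄ = 5035261.50/49476.44 = 101.77 mm; Ȳ = 5847077.60/49476.44 = 118.18 mm.

X̄ = 101.77 mm, Ȳ = 118.18 mm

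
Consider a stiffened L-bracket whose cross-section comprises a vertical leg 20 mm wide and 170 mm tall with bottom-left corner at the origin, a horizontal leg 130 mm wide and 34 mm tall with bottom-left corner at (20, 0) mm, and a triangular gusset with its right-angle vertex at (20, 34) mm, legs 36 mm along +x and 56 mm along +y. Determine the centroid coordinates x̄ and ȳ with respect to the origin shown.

x̄ = 50.06 mm, ȳ = 47.26 mm

Part | A | x̄ᵢ | ȳᵢ | A·x̄ᵢ | A·ȳᵢ
vertical leg | 3400.00 | 10.00 | 85.00 | 34000.00 | 289000.00
horizontal leg | 4420.00 | 85.00 | 17.00 | 375700.00 | 75140.00
gusset | 1008.00 | 32.00 | 52.67 | 32256.00 | 53088.00
Σ | 8828.00 |  |  | 441956.00 | 417228.00
x̄ = 441956.00 / 8828.00 = 50.06 mm
ȳ = 417228.00 / 8828.00 = 47.26 mm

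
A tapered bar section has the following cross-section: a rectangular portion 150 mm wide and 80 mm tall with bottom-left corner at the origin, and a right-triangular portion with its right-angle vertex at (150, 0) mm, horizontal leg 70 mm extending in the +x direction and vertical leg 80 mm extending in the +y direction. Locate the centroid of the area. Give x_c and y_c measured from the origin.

rectangular portion: A = 150 × 80 = 12000.00, centroid at (75.00, 40.00).
triangular portion: A = ½·70·80 = 2800.00, centroid at (173.33, 26.67).
ΣA = 14800.00 mm²
ΣAx_c = (12000.00)(75.00) + (2800.00)(173.33) = 1385333.33 mm³
ΣAy_c = (12000.00)(40.00) + (2800.00)(26.67) = 554666.67 mm³
x_c = 1385333.33 / 14800.00 = 93.60 mm
y_c = 554666.67 / 14800.00 = 37.48 mm

x_c = 93.60 mm, y_c = 37.48 mm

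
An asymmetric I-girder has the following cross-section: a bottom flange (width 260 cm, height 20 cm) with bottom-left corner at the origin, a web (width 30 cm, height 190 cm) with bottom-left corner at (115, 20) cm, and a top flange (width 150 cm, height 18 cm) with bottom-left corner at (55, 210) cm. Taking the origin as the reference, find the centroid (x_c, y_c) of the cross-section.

bottom flange: A = 260 × 20 = 5200.00, centroid at (130.00, 10.00).
web: A = 30 × 190 = 5700.00, centroid at (130.00, 115.00).
top flange: A = 150 × 18 = 2700.00, centroid at (130.00, 219.00).
ΣA = 13600.00 cm², ΣAx_c = 1768000.00 cm³, ΣAy_c = 1298800.00 cm³.
x_c = 1768000.00/13600.00 = 130.00 cm; y_c = 1298800.00/13600.00 = 95.50 cm.

x_c = 130.00 cm, y_c = 95.50 cm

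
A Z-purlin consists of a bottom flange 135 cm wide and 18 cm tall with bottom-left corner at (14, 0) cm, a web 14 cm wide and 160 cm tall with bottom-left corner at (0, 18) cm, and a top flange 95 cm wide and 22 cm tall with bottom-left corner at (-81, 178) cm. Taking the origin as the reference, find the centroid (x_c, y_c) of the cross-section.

bottom flange: A = 135 × 18 = 2430.00, centroid at (81.50, 9.00).
web: A = 14 × 160 = 2240.00, centroid at (7.00, 98.00).
top flange: A = 95 × 22 = 2090.00, centroid at (-33.50, 189.00).
ΣA = 6760.00 cm², ΣAx_c = 143710.00 cm³, ΣAy_c = 636400.00 cm³.
x_c = 143710.00/6760.00 = 21.26 cm; y_c = 636400.00/6760.00 = 94.14 cm.

x_c = 21.26 cm, y_c = 94.14 cm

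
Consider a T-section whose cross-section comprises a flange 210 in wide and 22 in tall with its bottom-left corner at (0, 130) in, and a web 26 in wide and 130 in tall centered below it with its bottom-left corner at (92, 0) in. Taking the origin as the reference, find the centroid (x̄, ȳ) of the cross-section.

x̄ = 105.00 in, ȳ = 108.89 in

web: A = 26 × 130 = 3380.00, centroid at (105.00, 65.00).
flange: A = 210 × 22 = 4620.00, centroid at (105.00, 141.00).
ΣA = 8000.00 in², ΣAx̄ = 840000.00 in³, ΣAȳ = 871120.00 in³.
x̄ = 840000.00/8000.00 = 105.00 in; ȳ = 871120.00/8000.00 = 108.89 in.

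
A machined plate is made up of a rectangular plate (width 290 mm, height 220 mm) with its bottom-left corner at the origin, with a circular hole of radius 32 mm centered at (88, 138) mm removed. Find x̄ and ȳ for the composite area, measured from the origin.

plate: A = 290 × 220 = 63800.00, centroid at (145.00, 110.00).
hole: A = −π·32² = -3216.99, centroid at (88.00, 138.00).
ΣA = 60583.01 mm²
ΣAx̄ = (63800.00)(145.00) + (-3216.99)(88.00) = 8967904.80 mm³
ΣAȳ = (63800.00)(110.00) + (-3216.99)(138.00) = 6574055.26 mm³
x̄ = 8967904.80 / 60583.01 = 148.03 mm
ȳ = 6574055.26 / 60583.01 = 108.51 mm

x̄ = 148.03 mm, ȳ = 108.51 mm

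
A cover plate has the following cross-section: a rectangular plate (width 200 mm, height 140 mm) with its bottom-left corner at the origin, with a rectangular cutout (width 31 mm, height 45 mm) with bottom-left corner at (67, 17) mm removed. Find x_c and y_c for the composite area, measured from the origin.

x_c = 100.92 mm, y_c = 71.60 mm

plate: A = 200 × 140 = 28000.00, centroid at (100.00, 70.00).
hole: A = −(31 × 45) = -1395.00, centroid at (82.50, 39.50).
ΣA = 26605.00 mm², ΣAx_c = 2684912.50 mm³, ΣAy_c = 1904897.50 mm³.
x_c = 2684912.50/26605.00 = 100.92 mm; y_c = 1904897.50/26605.00 = 71.60 mm.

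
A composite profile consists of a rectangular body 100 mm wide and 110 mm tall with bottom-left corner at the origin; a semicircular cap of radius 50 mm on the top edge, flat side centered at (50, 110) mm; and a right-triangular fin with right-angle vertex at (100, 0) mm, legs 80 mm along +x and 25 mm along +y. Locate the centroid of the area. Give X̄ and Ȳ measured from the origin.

rectangular body: A = 100 × 110 = 11000.00, centroid at (50.00, 55.00).
semicircular top: A = ½π·50² = 3926.99, centroid at (50.00, 131.22).
triangular fin: A = ½·80·25 = 1000.00, centroid at (126.67, 8.33).
ΣA = 15926.99 mm², ΣAX̄ = 873016.21 mm³, ΣAȲ = 1128635.66 mm³.
X̄ = 873016.21/15926.99 = 54.81 mm; Ȳ = 1128635.66/15926.99 = 70.86 mm.

X̄ = 54.81 mm, Ȳ = 70.86 mm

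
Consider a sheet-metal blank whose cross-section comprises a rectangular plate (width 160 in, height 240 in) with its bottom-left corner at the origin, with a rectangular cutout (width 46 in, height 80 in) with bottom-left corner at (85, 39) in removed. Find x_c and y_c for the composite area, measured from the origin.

plate: A = 160 × 240 = 38400.00, centroid at (80.00, 120.00).
hole: A = −(46 × 80) = -3680.00, centroid at (108.00, 79.00).
ΣA = 34720.00 in²
ΣAx_c = (38400.00)(80.00) + (-3680.00)(108.00) = 2674560.00 in³
ΣAy_c = (38400.00)(120.00) + (-3680.00)(79.00) = 4317280.00 in³
x_c = 2674560.00 / 34720.00 = 77.03 in
y_c = 4317280.00 / 34720.00 = 124.35 in

x_c = 77.03 in, y_c = 124.35 in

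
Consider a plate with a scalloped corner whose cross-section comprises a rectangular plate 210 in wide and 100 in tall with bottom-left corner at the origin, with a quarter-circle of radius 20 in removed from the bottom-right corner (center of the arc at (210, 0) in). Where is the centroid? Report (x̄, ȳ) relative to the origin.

Part | A | x̄ᵢ | ȳᵢ | A·x̄ᵢ | A·ȳᵢ
plate | 21000.00 | 105.00 | 50.00 | 2205000.00 | 1050000.00
removed quarter-circle | -314.16 | 201.51 | 8.49 | -63306.78 | -2666.67
Σ | 20685.84 |  |  | 2141693.22 | 1047333.33
x̄ = 2141693.22 / 20685.84 = 103.53 in
ȳ = 1047333.33 / 20685.84 = 50.63 in

x̄ = 103.53 in, ȳ = 50.63 in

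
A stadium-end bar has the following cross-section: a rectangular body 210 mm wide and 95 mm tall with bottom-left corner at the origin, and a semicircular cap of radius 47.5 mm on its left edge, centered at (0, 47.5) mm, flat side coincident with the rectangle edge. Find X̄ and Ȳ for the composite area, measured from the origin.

rectangular body: A = 210 × 95 = 19950.00, centroid at (105.00, 47.50).
semicircular end: A = ½π·47.5² = 3544.11, centroid at (-20.16, 47.50).
ΣA = 23494.11 mm², ΣAX̄ = 2023302.08 mm³, ΣAȲ = 1115970.19 mm³.
X̄ = 2023302.08/23494.11 = 86.12 mm; Ȳ = 1115970.19/23494.11 = 47.50 mm.

X̄ = 86.12 mm, Ȳ = 47.50 mm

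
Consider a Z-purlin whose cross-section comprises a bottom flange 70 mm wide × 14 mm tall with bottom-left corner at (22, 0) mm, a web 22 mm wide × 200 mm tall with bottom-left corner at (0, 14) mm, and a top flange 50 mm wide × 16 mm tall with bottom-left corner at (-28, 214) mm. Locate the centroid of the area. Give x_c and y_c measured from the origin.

bottom flange: A = 70 × 14 = 980.00, centroid at (57.00, 7.00).
web: A = 22 × 200 = 4400.00, centroid at (11.00, 114.00).
top flange: A = 50 × 16 = 800.00, centroid at (-3.00, 222.00).
ΣA = 6180.00 mm², ΣAx_c = 101860.00 mm³, ΣAy_c = 686060.00 mm³.
x_c = 101860.00/6180.00 = 16.48 mm; y_c = 686060.00/6180.00 = 111.01 mm.

x_c = 16.48 mm, y_c = 111.01 mm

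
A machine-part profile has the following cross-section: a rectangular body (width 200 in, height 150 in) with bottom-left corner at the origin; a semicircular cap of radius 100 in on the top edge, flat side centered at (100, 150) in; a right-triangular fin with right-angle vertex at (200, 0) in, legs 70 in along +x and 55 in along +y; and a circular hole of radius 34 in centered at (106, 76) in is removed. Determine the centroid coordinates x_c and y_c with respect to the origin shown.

x_c = 104.90 in, y_c = 114.36 in

Part | A | x̄ᵢ | ȳᵢ | A·x̄ᵢ | A·ȳᵢ
rectangular body | 30000.00 | 100.00 | 75.00 | 3000000.00 | 2250000.00
semicircular top | 15707.96 | 100.00 | 192.44 | 1570796.33 | 3022861.16
triangular fin | 1925.00 | 223.33 | 18.33 | 429916.67 | 35291.67
hole | -3631.68 | 106.00 | 76.00 | -384958.20 | -276007.76
Σ | 44001.28 |  |  | 4615754.80 | 5032145.06
x_c = 4615754.80 / 44001.28 = 104.90 in
y_c = 5032145.06 / 44001.28 = 114.36 in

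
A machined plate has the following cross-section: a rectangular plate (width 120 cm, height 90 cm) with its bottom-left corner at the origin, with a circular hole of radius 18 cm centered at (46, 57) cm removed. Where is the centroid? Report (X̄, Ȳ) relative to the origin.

X̄ = 61.46 cm, Ȳ = 43.75 cm

Part | A | x̄ᵢ | ȳᵢ | A·x̄ᵢ | A·ȳᵢ
plate | 10800.00 | 60.00 | 45.00 | 648000.00 | 486000.00
hole | -1017.88 | 46.00 | 57.00 | -46822.30 | -58018.93
Σ | 9782.12 |  |  | 601177.70 | 427981.07
X̄ = 601177.70 / 9782.12 = 61.46 cm
Ȳ = 427981.07 / 9782.12 = 43.75 cm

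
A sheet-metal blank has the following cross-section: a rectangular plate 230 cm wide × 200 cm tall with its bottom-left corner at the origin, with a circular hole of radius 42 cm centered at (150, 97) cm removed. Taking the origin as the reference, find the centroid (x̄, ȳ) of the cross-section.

Part | A | x̄ᵢ | ȳᵢ | A·x̄ᵢ | A·ȳᵢ
plate | 46000.00 | 115.00 | 100.00 | 5290000.00 | 4600000.00
hole | -5541.77 | 150.00 | 97.00 | -831265.42 | -537551.64
Σ | 40458.23 |  |  | 4458734.58 | 4062448.36
x̄ = 4458734.58 / 40458.23 = 110.21 cm
ȳ = 4062448.36 / 40458.23 = 100.41 cm

x̄ = 110.21 cm, ȳ = 100.41 cm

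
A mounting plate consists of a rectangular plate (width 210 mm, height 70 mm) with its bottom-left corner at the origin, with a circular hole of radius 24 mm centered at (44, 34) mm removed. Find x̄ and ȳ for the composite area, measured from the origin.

x̄ = 113.56 mm, ȳ = 35.14 mm

plate: A = 210 × 70 = 14700.00, centroid at (105.00, 35.00).
hole: A = −π·24² = -1809.56, centroid at (44.00, 34.00).
ΣA = 12890.44 mm²
ΣAx̄ = (14700.00)(105.00) + (-1809.56)(44.00) = 1463879.48 mm³
ΣAȳ = (14700.00)(35.00) + (-1809.56)(34.00) = 452975.05 mm³
x̄ = 1463879.48 / 12890.44 = 113.56 mm
ȳ = 452975.05 / 12890.44 = 35.14 mm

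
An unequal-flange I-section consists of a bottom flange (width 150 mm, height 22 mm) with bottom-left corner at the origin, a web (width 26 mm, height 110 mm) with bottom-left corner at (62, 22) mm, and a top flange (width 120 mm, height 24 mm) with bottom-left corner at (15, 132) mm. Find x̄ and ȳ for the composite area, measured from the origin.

x̄ = 75.00 mm, ȳ = 74.25 mm

Part | A | x̄ᵢ | ȳᵢ | A·x̄ᵢ | A·ȳᵢ
bottom flange | 3300.00 | 75.00 | 11.00 | 247500.00 | 36300.00
web | 2860.00 | 75.00 | 77.00 | 214500.00 | 220220.00
top flange | 2880.00 | 75.00 | 144.00 | 216000.00 | 414720.00
Σ | 9040.00 |  |  | 678000.00 | 671240.00
x̄ = 678000.00 / 9040.00 = 75.00 mm
ȳ = 671240.00 / 9040.00 = 74.25 mm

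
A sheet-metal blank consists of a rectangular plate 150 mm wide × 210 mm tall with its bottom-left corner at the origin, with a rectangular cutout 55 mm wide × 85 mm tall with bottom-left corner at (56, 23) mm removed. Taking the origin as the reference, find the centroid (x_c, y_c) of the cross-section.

x_c = 73.52 mm, y_c = 111.88 mm

Part | A | x̄ᵢ | ȳᵢ | A·x̄ᵢ | A·ȳᵢ
plate | 31500.00 | 75.00 | 105.00 | 2362500.00 | 3307500.00
hole | -4675.00 | 83.50 | 65.50 | -390362.50 | -306212.50
Σ | 26825.00 |  |  | 1972137.50 | 3001287.50
x_c = 1972137.50 / 26825.00 = 73.52 mm
y_c = 3001287.50 / 26825.00 = 111.88 mm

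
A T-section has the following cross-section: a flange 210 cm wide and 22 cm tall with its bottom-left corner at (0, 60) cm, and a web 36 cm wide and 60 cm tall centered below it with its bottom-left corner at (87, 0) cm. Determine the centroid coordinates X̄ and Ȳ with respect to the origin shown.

web: A = 36 × 60 = 2160.00, centroid at (105.00, 30.00).
flange: A = 210 × 22 = 4620.00, centroid at (105.00, 71.00).
ΣA = 6780.00 cm²
ΣAX̄ = (2160.00)(105.00) + (4620.00)(105.00) = 711900.00 cm³
ΣAȲ = (2160.00)(30.00) + (4620.00)(71.00) = 392820.00 cm³
X̄ = 711900.00 / 6780.00 = 105.00 cm
Ȳ = 392820.00 / 6780.00 = 57.94 cm

X̄ = 105.00 cm, Ȳ = 57.94 cm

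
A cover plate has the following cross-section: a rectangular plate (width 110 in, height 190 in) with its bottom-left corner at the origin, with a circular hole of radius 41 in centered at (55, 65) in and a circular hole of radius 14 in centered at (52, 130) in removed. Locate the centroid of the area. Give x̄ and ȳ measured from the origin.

x̄ = 55.12 in, ȳ = 104.12 in

plate: A = 110 × 190 = 20900.00, centroid at (55.00, 95.00).
hole 1: A = −π·41² = -5281.02, centroid at (55.00, 65.00).
hole 2: A = −π·14² = -615.75, centroid at (52.00, 130.00).
ΣA = 15003.23 in², ΣAx̄ = 827024.94 in³, ΣAȳ = 1562186.10 in³.
x̄ = 827024.94/15003.23 = 55.12 in; ȳ = 1562186.10/15003.23 = 104.12 in.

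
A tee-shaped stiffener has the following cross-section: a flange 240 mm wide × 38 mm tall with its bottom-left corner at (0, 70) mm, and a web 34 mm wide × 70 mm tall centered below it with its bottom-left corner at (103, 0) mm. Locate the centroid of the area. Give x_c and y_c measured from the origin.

x_c = 120.00 mm, y_c = 77.82 mm

web: A = 34 × 70 = 2380.00, centroid at (120.00, 35.00).
flange: A = 240 × 38 = 9120.00, centroid at (120.00, 89.00).
ΣA = 11500.00 mm², ΣAx_c = 1380000.00 mm³, ΣAy_c = 894980.00 mm³.
x_c = 1380000.00/11500.00 = 120.00 mm; y_c = 894980.00/11500.00 = 77.82 mm.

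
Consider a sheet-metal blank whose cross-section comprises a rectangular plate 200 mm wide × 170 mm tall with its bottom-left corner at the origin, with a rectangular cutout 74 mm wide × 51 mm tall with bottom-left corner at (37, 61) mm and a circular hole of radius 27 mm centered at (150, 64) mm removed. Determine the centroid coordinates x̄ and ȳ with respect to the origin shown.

plate: A = 200 × 170 = 34000.00, centroid at (100.00, 85.00).
hole 1: A = −(74 × 51) = -3774.00, centroid at (74.00, 86.50).
hole 2: A = −π·27² = -2290.22, centroid at (150.00, 64.00).
ΣA = 27935.78 mm²
ΣAx̄ = (34000.00)(100.00) + (-3774.00)(74.00) + (-2290.22)(150.00) = 2777190.84 mm³
ΣAȳ = (34000.00)(85.00) + (-3774.00)(86.50) + (-2290.22)(64.00) = 2416974.85 mm³
x̄ = 2777190.84 / 27935.78 = 99.41 mm
ȳ = 2416974.85 / 27935.78 = 86.52 mm

x̄ = 99.41 mm, ȳ = 86.52 mm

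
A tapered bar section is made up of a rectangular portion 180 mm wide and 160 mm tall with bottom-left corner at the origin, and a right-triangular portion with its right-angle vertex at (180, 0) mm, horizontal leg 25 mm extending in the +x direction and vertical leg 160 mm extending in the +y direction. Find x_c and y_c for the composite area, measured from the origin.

x_c = 96.39 mm, y_c = 78.27 mm

rectangular portion: A = 180 × 160 = 28800.00, centroid at (90.00, 80.00).
triangular portion: A = ½·25·160 = 2000.00, centroid at (188.33, 53.33).
ΣA = 30800.00 mm², ΣAx_c = 2968666.67 mm³, ΣAy_c = 2410666.67 mm³.
x_c = 2968666.67/30800.00 = 96.39 mm; y_c = 2410666.67/30800.00 = 78.27 mm.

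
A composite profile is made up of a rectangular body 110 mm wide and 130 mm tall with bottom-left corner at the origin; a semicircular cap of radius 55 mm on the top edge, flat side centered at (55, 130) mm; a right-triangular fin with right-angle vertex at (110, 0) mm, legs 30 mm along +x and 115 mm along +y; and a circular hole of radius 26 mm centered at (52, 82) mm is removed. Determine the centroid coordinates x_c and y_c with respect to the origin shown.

rectangular body: A = 110 × 130 = 14300.00, centroid at (55.00, 65.00).
semicircular top: A = ½π·55² = 4751.66, centroid at (55.00, 153.34).
triangular fin: A = ½·30·115 = 1725.00, centroid at (120.00, 38.33).
hole: A = −π·26² = -2123.72, centroid at (52.00, 82.00).
ΣA = 18652.94 mm²
ΣAx_c = (14300.00)(55.00) + (4751.66)(55.00) + (1725.00)(120.00) + (-2123.72)(52.00) = 1144407.97 mm³
ΣAy_c = (14300.00)(65.00) + (4751.66)(153.34) + (1725.00)(38.33) + (-2123.72)(82.00) = 1550112.56 mm³
x_c = 1144407.97 / 18652.94 = 61.35 mm
y_c = 1550112.56 / 18652.94 = 83.10 mm

x_c = 61.35 mm, y_c = 83.10 mm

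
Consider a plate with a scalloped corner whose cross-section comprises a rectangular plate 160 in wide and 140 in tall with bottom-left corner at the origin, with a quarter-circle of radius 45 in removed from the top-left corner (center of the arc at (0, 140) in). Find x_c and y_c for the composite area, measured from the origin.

plate: A = 160 × 140 = 22400.00, centroid at (80.00, 70.00).
removed quarter-circle: A = −¼π·45² = -1590.43, centroid at (19.10, 120.90).
ΣA = 20809.57 in²
ΣAx_c = (22400.00)(80.00) + (-1590.43)(19.10) = 1761625.00 in³
ΣAy_c = (22400.00)(70.00) + (-1590.43)(120.90) = 1375714.62 in³
x_c = 1761625.00 / 20809.57 = 84.65 in
y_c = 1375714.62 / 20809.57 = 66.11 in

x_c = 84.65 in, y_c = 66.11 in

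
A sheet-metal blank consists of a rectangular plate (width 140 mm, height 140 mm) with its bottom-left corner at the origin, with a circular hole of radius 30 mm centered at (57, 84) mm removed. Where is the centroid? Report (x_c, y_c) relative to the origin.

x_c = 72.19 mm, y_c = 67.64 mm

Part | A | x̄ᵢ | ȳᵢ | A·x̄ᵢ | A·ȳᵢ
plate | 19600.00 | 70.00 | 70.00 | 1372000.00 | 1372000.00
hole | -2827.43 | 57.00 | 84.00 | -161163.70 | -237504.40
Σ | 16772.57 |  |  | 1210836.30 | 1134495.60
x_c = 1210836.30 / 16772.57 = 72.19 mm
y_c = 1134495.60 / 16772.57 = 67.64 mm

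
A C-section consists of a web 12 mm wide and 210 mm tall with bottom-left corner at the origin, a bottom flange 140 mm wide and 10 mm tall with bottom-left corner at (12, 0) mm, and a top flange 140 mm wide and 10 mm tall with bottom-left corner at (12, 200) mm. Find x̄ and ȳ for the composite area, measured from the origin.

Part | A | x̄ᵢ | ȳᵢ | A·x̄ᵢ | A·ȳᵢ
web | 2520.00 | 6.00 | 105.00 | 15120.00 | 264600.00
bottom flange | 1400.00 | 82.00 | 5.00 | 114800.00 | 7000.00
top flange | 1400.00 | 82.00 | 205.00 | 114800.00 | 287000.00
Σ | 5320.00 |  |  | 244720.00 | 558600.00
x̄ = 244720.00 / 5320.00 = 46.00 mm
ȳ = 558600.00 / 5320.00 = 105.00 mm

x̄ = 46.00 mm, ȳ = 105.00 mm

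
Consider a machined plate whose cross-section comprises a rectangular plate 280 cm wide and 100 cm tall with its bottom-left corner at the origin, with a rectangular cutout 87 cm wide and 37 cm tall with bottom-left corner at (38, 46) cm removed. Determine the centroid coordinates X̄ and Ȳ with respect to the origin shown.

Part | A | x̄ᵢ | ȳᵢ | A·x̄ᵢ | A·ȳᵢ
plate | 28000.00 | 140.00 | 50.00 | 3920000.00 | 1400000.00
hole | -3219.00 | 81.50 | 64.50 | -262348.50 | -207625.50
Σ | 24781.00 |  |  | 3657651.50 | 1192374.50
X̄ = 3657651.50 / 24781.00 = 147.60 cm
Ȳ = 1192374.50 / 24781.00 = 48.12 cm

X̄ = 147.60 cm, Ȳ = 48.12 cm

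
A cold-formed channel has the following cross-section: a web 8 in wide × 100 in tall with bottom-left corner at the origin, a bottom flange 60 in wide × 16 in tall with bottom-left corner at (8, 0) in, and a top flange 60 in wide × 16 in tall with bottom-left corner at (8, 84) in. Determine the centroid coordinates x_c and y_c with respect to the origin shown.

web: A = 8 × 100 = 800.00, centroid at (4.00, 50.00).
bottom flange: A = 60 × 16 = 960.00, centroid at (38.00, 8.00).
top flange: A = 60 × 16 = 960.00, centroid at (38.00, 92.00).
ΣA = 2720.00 in², ΣAx_c = 76160.00 in³, ΣAy_c = 136000.00 in³.
x_c = 76160.00/2720.00 = 28.00 in; y_c = 136000.00/2720.00 = 50.00 in.

x_c = 28.00 in, y_c = 50.00 in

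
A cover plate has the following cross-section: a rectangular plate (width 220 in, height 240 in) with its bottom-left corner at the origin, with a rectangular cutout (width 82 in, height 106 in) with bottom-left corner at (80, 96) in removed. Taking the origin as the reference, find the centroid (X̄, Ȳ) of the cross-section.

Part | A | x̄ᵢ | ȳᵢ | A·x̄ᵢ | A·ȳᵢ
plate | 52800.00 | 110.00 | 120.00 | 5808000.00 | 6336000.00
hole | -8692.00 | 121.00 | 149.00 | -1051732.00 | -1295108.00
Σ | 44108.00 |  |  | 4756268.00 | 5040892.00
X̄ = 4756268.00 / 44108.00 = 107.83 in
Ȳ = 5040892.00 / 44108.00 = 114.29 in

X̄ = 107.83 in, Ȳ = 114.29 in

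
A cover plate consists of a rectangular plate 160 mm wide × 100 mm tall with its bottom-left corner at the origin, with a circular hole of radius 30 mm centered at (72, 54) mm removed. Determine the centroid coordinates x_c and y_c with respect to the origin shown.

x_c = 81.72 mm, y_c = 49.14 mm

Part | A | x̄ᵢ | ȳᵢ | A·x̄ᵢ | A·ȳᵢ
plate | 16000.00 | 80.00 | 50.00 | 1280000.00 | 800000.00
hole | -2827.43 | 72.00 | 54.00 | -203575.20 | -152681.40
Σ | 13172.57 |  |  | 1076424.80 | 647318.60
x_c = 1076424.80 / 13172.57 = 81.72 mm
y_c = 647318.60 / 13172.57 = 49.14 mm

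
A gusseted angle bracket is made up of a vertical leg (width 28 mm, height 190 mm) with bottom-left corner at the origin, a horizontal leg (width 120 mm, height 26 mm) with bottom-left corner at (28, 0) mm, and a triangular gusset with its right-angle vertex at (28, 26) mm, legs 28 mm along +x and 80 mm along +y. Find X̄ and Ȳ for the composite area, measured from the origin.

vertical leg: A = 28 × 190 = 5320.00, centroid at (14.00, 95.00).
horizontal leg: A = 120 × 26 = 3120.00, centroid at (88.00, 13.00).
gusset: A = ½·28·80 = 1120.00, centroid at (37.33, 52.67).
ΣA = 9560.00 mm², ΣAX̄ = 390853.33 mm³, ΣAȲ = 604946.67 mm³.
X̄ = 390853.33/9560.00 = 40.88 mm; Ȳ = 604946.67/9560.00 = 63.28 mm.

X̄ = 40.88 mm, Ȳ = 63.28 mm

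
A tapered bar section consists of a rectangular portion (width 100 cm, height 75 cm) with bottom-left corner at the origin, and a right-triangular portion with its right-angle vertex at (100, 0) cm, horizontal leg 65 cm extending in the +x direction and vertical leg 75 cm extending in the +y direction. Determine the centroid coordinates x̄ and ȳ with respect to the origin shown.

Part | A | x̄ᵢ | ȳᵢ | A·x̄ᵢ | A·ȳᵢ
rectangular portion | 7500.00 | 50.00 | 37.50 | 375000.00 | 281250.00
triangular portion | 2437.50 | 121.67 | 25.00 | 296562.50 | 60937.50
Σ | 9937.50 |  |  | 671562.50 | 342187.50
x̄ = 671562.50 / 9937.50 = 67.58 cm
ȳ = 342187.50 / 9937.50 = 34.43 cm

x̄ = 67.58 cm, ȳ = 34.43 cm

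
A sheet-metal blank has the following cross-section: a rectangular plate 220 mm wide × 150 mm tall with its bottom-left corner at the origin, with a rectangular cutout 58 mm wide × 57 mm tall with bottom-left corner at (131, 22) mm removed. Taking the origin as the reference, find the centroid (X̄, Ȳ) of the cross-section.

X̄ = 104.43 mm, Ȳ = 77.73 mm

plate: A = 220 × 150 = 33000.00, centroid at (110.00, 75.00).
hole: A = −(58 × 57) = -3306.00, centroid at (160.00, 50.50).
ΣA = 29694.00 mm², ΣAX̄ = 3101040.00 mm³, ΣAȲ = 2308047.00 mm³.
X̄ = 3101040.00/29694.00 = 104.43 mm; Ȳ = 2308047.00/29694.00 = 77.73 mm.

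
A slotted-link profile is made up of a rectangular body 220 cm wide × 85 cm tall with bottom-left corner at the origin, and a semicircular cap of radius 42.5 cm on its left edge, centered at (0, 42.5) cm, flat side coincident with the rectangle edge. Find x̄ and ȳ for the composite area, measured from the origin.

x̄ = 93.13 cm, ȳ = 42.50 cm

rectangular body: A = 220 × 85 = 18700.00, centroid at (110.00, 42.50).
semicircular end: A = ½π·42.5² = 2837.25, centroid at (-18.04, 42.50).
ΣA = 21537.25 cm²
ΣAx̄ = (18700.00)(110.00) + (2837.25)(-18.04) = 2005822.92 cm³
ΣAȳ = (18700.00)(42.50) + (2837.25)(42.50) = 915333.16 cm³
x̄ = 2005822.92 / 21537.25 = 93.13 cm
ȳ = 915333.16 / 21537.25 = 42.50 cm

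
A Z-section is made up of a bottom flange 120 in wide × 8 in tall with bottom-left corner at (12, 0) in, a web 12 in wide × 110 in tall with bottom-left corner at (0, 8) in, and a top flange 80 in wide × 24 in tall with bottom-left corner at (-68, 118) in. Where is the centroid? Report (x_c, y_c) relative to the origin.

x_c = 5.54 in, y_c = 80.14 in

Part | A | x̄ᵢ | ȳᵢ | A·x̄ᵢ | A·ȳᵢ
bottom flange | 960.00 | 72.00 | 4.00 | 69120.00 | 3840.00
web | 1320.00 | 6.00 | 63.00 | 7920.00 | 83160.00
top flange | 1920.00 | -28.00 | 130.00 | -53760.00 | 249600.00
Σ | 4200.00 |  |  | 23280.00 | 336600.00
x_c = 23280.00 / 4200.00 = 5.54 in
y_c = 336600.00 / 4200.00 = 80.14 in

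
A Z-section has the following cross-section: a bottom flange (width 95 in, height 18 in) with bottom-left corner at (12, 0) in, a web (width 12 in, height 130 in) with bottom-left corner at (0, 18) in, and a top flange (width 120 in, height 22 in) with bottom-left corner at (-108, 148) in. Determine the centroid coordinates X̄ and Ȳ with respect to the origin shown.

Part | A | x̄ᵢ | ȳᵢ | A·x̄ᵢ | A·ȳᵢ
bottom flange | 1710.00 | 59.50 | 9.00 | 101745.00 | 15390.00
web | 1560.00 | 6.00 | 83.00 | 9360.00 | 129480.00
top flange | 2640.00 | -48.00 | 159.00 | -126720.00 | 419760.00
Σ | 5910.00 |  |  | -15615.00 | 564630.00
X̄ = -15615.00 / 5910.00 = -2.64 in
Ȳ = 564630.00 / 5910.00 = 95.54 in

X̄ = -2.64 in, Ȳ = 95.54 in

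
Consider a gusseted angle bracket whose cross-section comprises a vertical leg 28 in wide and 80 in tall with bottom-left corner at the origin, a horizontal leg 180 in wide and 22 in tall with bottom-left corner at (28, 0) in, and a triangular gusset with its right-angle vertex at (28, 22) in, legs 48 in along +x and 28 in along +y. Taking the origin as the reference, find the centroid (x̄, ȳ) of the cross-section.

Part | A | x̄ᵢ | ȳᵢ | A·x̄ᵢ | A·ȳᵢ
vertical leg | 2240.00 | 14.00 | 40.00 | 31360.00 | 89600.00
horizontal leg | 3960.00 | 118.00 | 11.00 | 467280.00 | 43560.00
gusset | 672.00 | 44.00 | 31.33 | 29568.00 | 21056.00
Σ | 6872.00 |  |  | 528208.00 | 154216.00
x̄ = 528208.00 / 6872.00 = 76.86 in
ȳ = 154216.00 / 6872.00 = 22.44 in

x̄ = 76.86 in, ȳ = 22.44 in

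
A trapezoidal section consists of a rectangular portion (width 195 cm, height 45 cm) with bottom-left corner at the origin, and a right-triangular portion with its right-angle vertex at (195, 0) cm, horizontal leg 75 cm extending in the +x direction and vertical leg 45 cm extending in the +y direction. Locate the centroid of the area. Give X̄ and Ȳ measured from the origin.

rectangular portion: A = 195 × 45 = 8775.00, centroid at (97.50, 22.50).
triangular portion: A = ½·75·45 = 1687.50, centroid at (220.00, 15.00).
ΣA = 10462.50 cm², ΣAX̄ = 1226812.50 cm³, ΣAȲ = 222750.00 cm³.
X̄ = 1226812.50/10462.50 = 117.26 cm; Ȳ = 222750.00/10462.50 = 21.29 cm.

X̄ = 117.26 cm, Ȳ = 21.29 cm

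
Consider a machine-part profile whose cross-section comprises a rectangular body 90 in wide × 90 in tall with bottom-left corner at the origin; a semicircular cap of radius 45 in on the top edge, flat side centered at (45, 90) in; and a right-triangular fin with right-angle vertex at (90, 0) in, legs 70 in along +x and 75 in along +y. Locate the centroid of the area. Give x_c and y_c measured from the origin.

x_c = 57.90 in, y_c = 55.89 in

rectangular body: A = 90 × 90 = 8100.00, centroid at (45.00, 45.00).
semicircular top: A = ½π·45² = 3180.86, centroid at (45.00, 109.10).
triangular fin: A = ½·70·75 = 2625.00, centroid at (113.33, 25.00).
ΣA = 13905.86 in², ΣAx_c = 805138.82 in³, ΣAy_c = 777152.63 in³.
x_c = 805138.82/13905.86 = 57.90 in; y_c = 777152.63/13905.86 = 55.89 in.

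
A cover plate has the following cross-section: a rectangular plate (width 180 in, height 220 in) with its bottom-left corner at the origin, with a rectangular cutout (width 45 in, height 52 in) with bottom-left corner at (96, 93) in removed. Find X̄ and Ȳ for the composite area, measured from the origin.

X̄ = 88.21 in, Ȳ = 109.43 in

Part | A | x̄ᵢ | ȳᵢ | A·x̄ᵢ | A·ȳᵢ
plate | 39600.00 | 90.00 | 110.00 | 3564000.00 | 4356000.00
hole | -2340.00 | 118.50 | 119.00 | -277290.00 | -278460.00
Σ | 37260.00 |  |  | 3286710.00 | 4077540.00
X̄ = 3286710.00 / 37260.00 = 88.21 in
Ȳ = 4077540.00 / 37260.00 = 109.43 in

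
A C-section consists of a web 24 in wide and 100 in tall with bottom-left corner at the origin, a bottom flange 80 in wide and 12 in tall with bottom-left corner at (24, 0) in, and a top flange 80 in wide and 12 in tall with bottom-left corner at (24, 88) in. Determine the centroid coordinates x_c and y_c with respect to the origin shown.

x_c = 35.11 in, y_c = 50.00 in

web: A = 24 × 100 = 2400.00, centroid at (12.00, 50.00).
bottom flange: A = 80 × 12 = 960.00, centroid at (64.00, 6.00).
top flange: A = 80 × 12 = 960.00, centroid at (64.00, 94.00).
ΣA = 4320.00 in², ΣAx_c = 151680.00 in³, ΣAy_c = 216000.00 in³.
x_c = 151680.00/4320.00 = 35.11 in; y_c = 216000.00/4320.00 = 50.00 in.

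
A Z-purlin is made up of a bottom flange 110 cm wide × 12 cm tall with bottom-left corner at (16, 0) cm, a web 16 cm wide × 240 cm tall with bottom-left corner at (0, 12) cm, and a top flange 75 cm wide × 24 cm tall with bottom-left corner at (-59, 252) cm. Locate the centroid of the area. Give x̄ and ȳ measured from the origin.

Part | A | x̄ᵢ | ȳᵢ | A·x̄ᵢ | A·ȳᵢ
bottom flange | 1320.00 | 71.00 | 6.00 | 93720.00 | 7920.00
web | 3840.00 | 8.00 | 132.00 | 30720.00 | 506880.00
top flange | 1800.00 | -21.50 | 264.00 | -38700.00 | 475200.00
Σ | 6960.00 |  |  | 85740.00 | 990000.00
x̄ = 85740.00 / 6960.00 = 12.32 cm
ȳ = 990000.00 / 6960.00 = 142.24 cm

x̄ = 12.32 cm, ȳ = 142.24 cm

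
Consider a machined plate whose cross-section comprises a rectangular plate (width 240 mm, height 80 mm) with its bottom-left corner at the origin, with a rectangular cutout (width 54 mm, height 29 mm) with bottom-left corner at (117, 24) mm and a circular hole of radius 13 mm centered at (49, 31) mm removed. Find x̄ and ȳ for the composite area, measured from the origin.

x̄ = 120.01 mm, ȳ = 40.42 mm

plate: A = 240 × 80 = 19200.00, centroid at (120.00, 40.00).
hole 1: A = −(54 × 29) = -1566.00, centroid at (144.00, 38.50).
hole 2: A = −π·13² = -530.93, centroid at (49.00, 31.00).
ΣA = 17103.07 mm², ΣAx̄ = 2052480.47 mm³, ΣAȳ = 691250.20 mm³.
x̄ = 2052480.47/17103.07 = 120.01 mm; ȳ = 691250.20/17103.07 = 40.42 mm.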